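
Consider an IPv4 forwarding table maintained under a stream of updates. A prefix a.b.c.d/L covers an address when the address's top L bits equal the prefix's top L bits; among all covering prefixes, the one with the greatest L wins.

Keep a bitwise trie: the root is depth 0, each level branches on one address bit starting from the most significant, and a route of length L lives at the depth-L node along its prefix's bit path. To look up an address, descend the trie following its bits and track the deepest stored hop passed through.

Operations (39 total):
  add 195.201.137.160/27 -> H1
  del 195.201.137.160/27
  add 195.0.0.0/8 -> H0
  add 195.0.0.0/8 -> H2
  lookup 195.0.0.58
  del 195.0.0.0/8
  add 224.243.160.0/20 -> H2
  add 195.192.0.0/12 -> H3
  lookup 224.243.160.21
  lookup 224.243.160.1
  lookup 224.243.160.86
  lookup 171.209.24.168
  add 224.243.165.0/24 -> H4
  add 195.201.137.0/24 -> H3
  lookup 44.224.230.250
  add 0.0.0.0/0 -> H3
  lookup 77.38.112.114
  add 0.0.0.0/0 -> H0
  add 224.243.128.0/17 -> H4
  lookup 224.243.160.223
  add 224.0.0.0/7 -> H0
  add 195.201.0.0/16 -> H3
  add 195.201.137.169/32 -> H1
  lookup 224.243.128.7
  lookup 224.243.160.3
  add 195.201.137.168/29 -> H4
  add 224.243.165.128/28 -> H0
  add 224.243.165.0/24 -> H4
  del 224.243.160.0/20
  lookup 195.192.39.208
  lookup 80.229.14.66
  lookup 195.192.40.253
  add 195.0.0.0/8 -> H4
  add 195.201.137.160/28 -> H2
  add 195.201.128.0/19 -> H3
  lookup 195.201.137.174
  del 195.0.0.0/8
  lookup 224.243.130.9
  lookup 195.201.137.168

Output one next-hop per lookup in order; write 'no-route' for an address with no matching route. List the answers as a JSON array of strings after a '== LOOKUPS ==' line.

Trace:
  + 195.201.137.160/27 (H1) depth=27
  del 195.201.137.160/27 (clear depth 27)
  + 195.0.0.0/8 (H0) depth=8
  + 195.0.0.0/8 (H2) depth=8
  Q 195.0.0.58: descend 11000011 ; hops seen [H2] ; pick H2
  del 195.0.0.0/8 (clear depth 8)
  + 224.243.160.0/20 (H2) depth=20
  + 195.192.0.0/12 (H3) depth=12
  Q 224.243.160.21: descend 11100000111100111010 ; hops seen [H2] ; pick H2
  Q 224.243.160.1: descend 11100000111100111010 ; hops seen [H2] ; pick H2
  Q 224.243.160.86: descend 11100000111100111010 ; hops seen [H2] ; pick H2
  Q 171.209.24.168: descend 1 ; hops seen [∅] ; pick no-route
  + 224.243.165.0/24 (H4) depth=24
  + 195.201.137.0/24 (H3) depth=24
  Q 44.224.230.250: descend ε ; hops seen [∅] ; pick no-route
  + 0.0.0.0/0 (H3) depth=0
  Q 77.38.112.114: descend ε ; hops seen [H3] ; pick H3
  + 0.0.0.0/0 (H0) depth=0
  + 224.243.128.0/17 (H4) depth=17
  Q 224.243.160.223: descend 111000001111001110100 ; hops seen [H0,H4,H2] ; pick H2
  + 224.0.0.0/7 (H0) depth=7
  + 195.201.0.0/16 (H3) depth=16
  + 195.201.137.169/32 (H1) depth=32
  Q 224.243.128.7: descend 111000001111001110 ; hops seen [H0,H0,H4] ; pick H4
  Q 224.243.160.3: descend 111000001111001110100 ; hops seen [H0,H0,H4,H2] ; pick H2
  + 195.201.137.168/29 (H4) depth=29
  + 224.243.165.128/28 (H0) depth=28
  + 224.243.165.0/24 (H4) depth=24
  del 224.243.160.0/20 (clear depth 20)
  Q 195.192.39.208: descend 110000111100 ; hops seen [H0,H3] ; pick H3
  Q 80.229.14.66: descend ε ; hops seen [H0] ; pick H0
  Q 195.192.40.253: descend 110000111100 ; hops seen [H0,H3] ; pick H3
  + 195.0.0.0/8 (H4) depth=8
  + 195.201.137.160/28 (H2) depth=28
  + 195.201.128.0/19 (H3) depth=19
  Q 195.201.137.174: descend 11000011110010011000100110101 ; hops seen [H0,H4,H3,H3,H3,H3,H2,H4] ; pick H4
  del 195.0.0.0/8 (clear depth 8)
  Q 224.243.130.9: descend 111000001111001110 ; hops seen [H0,H0,H4] ; pick H4
  Q 195.201.137.168: descend 1100001111001001100010011010100 ; hops seen [H0,H3,H3,H3,H3,H2,H4] ; pick H4

== LOOKUPS ==
["H2","H2","H2","H2","no-route","no-route","H3","H2","H4","H2","H3","H0","H3","H4","H4","H4"]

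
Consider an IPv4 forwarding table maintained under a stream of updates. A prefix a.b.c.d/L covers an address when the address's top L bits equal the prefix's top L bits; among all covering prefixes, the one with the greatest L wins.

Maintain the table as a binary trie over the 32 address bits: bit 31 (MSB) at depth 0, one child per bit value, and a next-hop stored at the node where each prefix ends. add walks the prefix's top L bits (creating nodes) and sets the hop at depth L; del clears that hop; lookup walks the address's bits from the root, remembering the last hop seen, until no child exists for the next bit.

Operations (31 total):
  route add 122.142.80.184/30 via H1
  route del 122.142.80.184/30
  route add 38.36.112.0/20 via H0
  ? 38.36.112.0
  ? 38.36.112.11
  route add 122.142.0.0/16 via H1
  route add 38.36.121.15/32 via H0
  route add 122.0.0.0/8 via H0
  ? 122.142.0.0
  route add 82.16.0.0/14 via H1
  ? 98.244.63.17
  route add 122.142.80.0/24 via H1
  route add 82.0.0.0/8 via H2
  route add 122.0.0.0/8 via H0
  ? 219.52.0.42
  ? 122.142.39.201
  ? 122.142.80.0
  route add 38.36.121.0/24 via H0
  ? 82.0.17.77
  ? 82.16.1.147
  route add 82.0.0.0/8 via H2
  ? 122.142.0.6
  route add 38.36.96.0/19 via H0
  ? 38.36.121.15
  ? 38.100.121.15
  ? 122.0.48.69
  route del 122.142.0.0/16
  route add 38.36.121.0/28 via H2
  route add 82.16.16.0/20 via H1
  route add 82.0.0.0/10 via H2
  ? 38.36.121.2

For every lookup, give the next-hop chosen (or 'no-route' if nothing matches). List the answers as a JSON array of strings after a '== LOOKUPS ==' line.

Apply in order:
  + 122.142.80.184/30 (H1) depth=30
  del 122.142.80.184/30 (clear depth 30)
  + 38.36.112.0/20 (H0) depth=20
  ? 38.36.112.0  path d0:-→d1:-→d2:-→d3:-→d4:-→d5:-→d6:-→d7:-→d8:-→d9:-→d10:-→d11:-→d12:-→d13:-→d14:-→d15:-→d16:-→d17:-→d18:-→d19:-→d20:H0  best=H0
  ? 38.36.112.11  path d0:-→d1:-→d2:-→d3:-→d4:-→d5:-→d6:-→d7:-→d8:-→d9:-→d10:-→d11:-→d12:-→d13:-→d14:-→d15:-→d16:-→d17:-→d18:-→d19:-→d20:H0  best=H0
  + 122.142.0.0/16 (H1) depth=16
  + 38.36.121.15/32 (H0) depth=32
  + 122.0.0.0/8 (H0) depth=8
  ? 122.142.0.0  path d0:-→d1:-→d2:-→d3:-→d4:-→d5:-→d6:-→d7:-→d8:H0→d9:-→d10:-→d11:-→d12:-→d13:-→d14:-→d15:-→d16:H1→d17:-  best=H1
  + 82.16.0.0/14 (H1) depth=14
  ? 98.244.63.17  path d0:-→d1:-→d2:-→d3:-  best=no-route
  + 122.142.80.0/24 (H1) depth=24
  + 82.0.0.0/8 (H2) depth=8
  + 122.0.0.0/8 (H0) depth=8
  ? 219.52.0.42  path d0:-  best=no-route
  ? 122.142.39.201  path d0:-→d1:-→d2:-→d3:-→d4:-→d5:-→d6:-→d7:-→d8:H0→d9:-→d10:-→d11:-→d12:-→d13:-→d14:-→d15:-→d16:H1→d17:-  best=H1
  ? 122.142.80.0  path d0:-→d1:-→d2:-→d3:-→d4:-→d5:-→d6:-→d7:-→d8:H0→d9:-→d10:-→d11:-→d12:-→d13:-→d14:-→d15:-→d16:H1→d17:-→d18:-→d19:-→d20:-→d21:-→d22:-→d23:-→d24:H1  best=H1
  + 38.36.121.0/24 (H0) depth=24
  ? 82.0.17.77  path d0:-→d1:-→d2:-→d3:-→d4:-→d5:-→d6:-→d7:-→d8:H2→d9:-→d10:-→d11:-  best=H2
  ? 82.16.1.147  path d0:-→d1:-→d2:-→d3:-→d4:-→d5:-→d6:-→d7:-→d8:H2→d9:-→d10:-→d11:-→d12:-→d13:-→d14:H1  best=H1
  + 82.0.0.0/8 (H2) depth=8
  ? 122.142.0.6  path d0:-→d1:-→d2:-→d3:-→d4:-→d5:-→d6:-→d7:-→d8:H0→d9:-→d10:-→d11:-→d12:-→d13:-→d14:-→d15:-→d16:H1→d17:-  best=H1
  + 38.36.96.0/19 (H0) depth=19
  ? 38.36.121.15  path d0:-→d1:-→d2:-→d3:-→d4:-→d5:-→d6:-→d7:-→d8:-→d9:-→d10:-→d11:-→d12:-→d13:-→d14:-→d15:-→d16:-→d17:-→d18:-→d19:H0→d20:H0→d21:-→d22:-→d23:-→d24:H0→d25:-→d26:-→d27:-→d28:-→d29:-→d30:-→d31:-→d32:H0  best=H0
  ? 38.100.121.15  path d0:-→d1:-→d2:-→d3:-→d4:-→d5:-→d6:-→d7:-→d8:-→d9:-  best=no-route
  ? 122.0.48.69  path d0:-→d1:-→d2:-→d3:-→d4:-→d5:-→d6:-→d7:-→d8:H0  best=H0
  del 122.142.0.0/16 (clear depth 16)
  + 38.36.121.0/28 (H2) depth=28
  + 82.16.16.0/20 (H1) depth=20
  + 82.0.0.0/10 (H2) depth=10
  ? 38.36.121.2  path d0:-→d1:-→d2:-→d3:-→d4:-→d5:-→d6:-→d7:-→d8:-→d9:-→d10:-→d11:-→d12:-→d13:-→d14:-→d15:-→d16:-→d17:-→d18:-→d19:H0→d20:H0→d21:-→d22:-→d23:-→d24:H0→d25:-→d26:-→d27:-→d28:H2  best=H2

== LOOKUPS ==
["H0","H0","H1","no-route","no-route","H1","H1","H2","H1","H1","H0","no-route","H0","H2"]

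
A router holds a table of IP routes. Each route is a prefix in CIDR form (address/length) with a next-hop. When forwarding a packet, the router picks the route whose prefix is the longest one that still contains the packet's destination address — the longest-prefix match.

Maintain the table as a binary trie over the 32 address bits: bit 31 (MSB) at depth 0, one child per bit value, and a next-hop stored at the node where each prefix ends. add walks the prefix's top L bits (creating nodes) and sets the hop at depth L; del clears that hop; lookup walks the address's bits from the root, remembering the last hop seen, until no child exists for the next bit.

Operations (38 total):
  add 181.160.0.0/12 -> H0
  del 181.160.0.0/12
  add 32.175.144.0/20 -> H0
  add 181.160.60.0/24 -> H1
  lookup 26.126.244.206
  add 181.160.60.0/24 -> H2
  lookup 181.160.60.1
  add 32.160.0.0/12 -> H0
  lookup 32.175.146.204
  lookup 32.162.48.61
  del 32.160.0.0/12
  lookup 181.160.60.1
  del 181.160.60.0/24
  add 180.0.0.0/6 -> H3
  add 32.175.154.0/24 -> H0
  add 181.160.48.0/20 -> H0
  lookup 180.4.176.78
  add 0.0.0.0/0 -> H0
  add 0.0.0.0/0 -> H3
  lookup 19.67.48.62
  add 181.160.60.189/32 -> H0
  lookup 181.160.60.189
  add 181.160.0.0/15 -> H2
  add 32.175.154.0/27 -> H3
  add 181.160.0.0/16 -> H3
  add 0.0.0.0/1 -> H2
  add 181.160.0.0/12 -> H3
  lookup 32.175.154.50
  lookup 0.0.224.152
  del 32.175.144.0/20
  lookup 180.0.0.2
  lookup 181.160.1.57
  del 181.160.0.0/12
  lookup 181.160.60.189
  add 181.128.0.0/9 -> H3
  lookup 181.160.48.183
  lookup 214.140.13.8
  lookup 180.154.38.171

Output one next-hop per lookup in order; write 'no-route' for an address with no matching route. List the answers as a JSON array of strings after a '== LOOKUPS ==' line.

Trace:
  add 181.160.0.0/12 -> H0 at depth 12
  del 181.160.0.0/12 (clear depth 12)
  add 32.175.144.0/20 -> H0 at depth 20
  add 181.160.60.0/24 -> H1 at depth 24
  ? 26.126.244.206  path d0:-→d1:-→d2:-  best=no-route
  add 181.160.60.0/24 -> H2 at depth 24
  ? 181.160.60.1  path d0:-→d1:-→d2:-→d3:-→d4:-→d5:-→d6:-→d7:-→d8:-→d9:-→d10:-→d11:-→d12:-→d13:-→d14:-→d15:-→d16:-→d17:-→d18:-→d19:-→d20:-→d21:-→d22:-→d23:-→d24:H2  best=H2
  add 32.160.0.0/12 -> H0 at depth 12
  ? 32.175.146.204  path d0:-→d1:-→d2:-→d3:-→d4:-→d5:-→d6:-→d7:-→d8:-→d9:-→d10:-→d11:-→d12:H0→d13:-→d14:-→d15:-→d16:-→d17:-→d18:-→d19:-→d20:H0  best=H0
  ? 32.162.48.61  path d0:-→d1:-→d2:-→d3:-→d4:-→d5:-→d6:-→d7:-→d8:-→d9:-→d10:-→d11:-→d12:H0  best=H0
  del 32.160.0.0/12 (clear depth 12)
  ? 181.160.60.1  path d0:-→d1:-→d2:-→d3:-→d4:-→d5:-→d6:-→d7:-→d8:-→d9:-→d10:-→d11:-→d12:-→d13:-→d14:-→d15:-→d16:-→d17:-→d18:-→d19:-→d20:-→d21:-→d22:-→d23:-→d24:H2  best=H2
  del 181.160.60.0/24 (clear depth 24)
  add 180.0.0.0/6 -> H3 at depth 6
  add 32.175.154.0/24 -> H0 at depth 24
  add 181.160.48.0/20 -> H0 at depth 20
  ? 180.4.176.78  path d0:-→d1:-→d2:-→d3:-→d4:-→d5:-→d6:H3→d7:-  best=H3
  add 0.0.0.0/0 -> H0 at depth 0
  add 0.0.0.0/0 -> H3 at depth 0
  ? 19.67.48.62  path d0:H3→d1:-→d2:-  best=H3
  add 181.160.60.189/32 -> H0 at depth 32
  ? 181.160.60.189  path d0:H3→d1:-→d2:-→d3:-→d4:-→d5:-→d6:H3→d7:-→d8:-→d9:-→d10:-→d11:-→d12:-→d13:-→d14:-→d15:-→d16:-→d17:-→d18:-→d19:-→d20:H0→d21:-→d22:-→d23:-→d24:-→d25:-→d26:-→d27:-→d28:-→d29:-→d30:-→d31:-→d32:H0  best=H0
  add 181.160.0.0/15 -> H2 at depth 15
  add 32.175.154.0/27 -> H3 at depth 27
  add 181.160.0.0/16 -> H3 at depth 16
  add 0.0.0.0/1 -> H2 at depth 1
  add 181.160.0.0/12 -> H3 at depth 12
  ? 32.175.154.50  path d0:H3→d1:H2→d2:-→d3:-→d4:-→d5:-→d6:-→d7:-→d8:-→d9:-→d10:-→d11:-→d12:-→d13:-→d14:-→d15:-→d16:-→d17:-→d18:-→d19:-→d20:H0→d21:-→d22:-→d23:-→d24:H0→d25:-→d26:-  best=H0
  ? 0.0.224.152  path d0:H3→d1:H2→d2:-  best=H2
  del 32.175.144.0/20 (clear depth 20)
  ? 180.0.0.2  path d0:H3→d1:-→d2:-→d3:-→d4:-→d5:-→d6:H3→d7:-  best=H3
  ? 181.160.1.57  path d0:H3→d1:-→d2:-→d3:-→d4:-→d5:-→d6:H3→d7:-→d8:-→d9:-→d10:-→d11:-→d12:H3→d13:-→d14:-→d15:H2→d16:H3→d17:-→d18:-  best=H3
  del 181.160.0.0/12 (clear depth 12)
  ? 181.160.60.189  path d0:H3→d1:-→d2:-→d3:-→d4:-→d5:-→d6:H3→d7:-→d8:-→d9:-→d10:-→d11:-→d12:-→d13:-→d14:-→d15:H2→d16:H3→d17:-→d18:-→d19:-→d20:H0→d21:-→d22:-→d23:-→d24:-→d25:-→d26:-→d27:-→d28:-→d29:-→d30:-→d31:-→d32:H0  best=H0
  add 181.128.0.0/9 -> H3 at depth 9
  ? 181.160.48.183  path d0:H3→d1:-→d2:-→d3:-→d4:-→d5:-→d6:H3→d7:-→d8:-→d9:H3→d10:-→d11:-→d12:-→d13:-→d14:-→d15:H2→d16:H3→d17:-→d18:-→d19:-→d20:H0  best=H0
  ? 214.140.13.8  path d0:H3→d1:-  best=H3
  ? 180.154.38.171  path d0:H3→d1:-→d2:-→d3:-→d4:-→d5:-→d6:H3→d7:-  best=H3

== LOOKUPS ==
["no-route","H2","H0","H0","H2","H3","H3","H0","H0","H2","H3","H3","H0","H0","H3","H3"]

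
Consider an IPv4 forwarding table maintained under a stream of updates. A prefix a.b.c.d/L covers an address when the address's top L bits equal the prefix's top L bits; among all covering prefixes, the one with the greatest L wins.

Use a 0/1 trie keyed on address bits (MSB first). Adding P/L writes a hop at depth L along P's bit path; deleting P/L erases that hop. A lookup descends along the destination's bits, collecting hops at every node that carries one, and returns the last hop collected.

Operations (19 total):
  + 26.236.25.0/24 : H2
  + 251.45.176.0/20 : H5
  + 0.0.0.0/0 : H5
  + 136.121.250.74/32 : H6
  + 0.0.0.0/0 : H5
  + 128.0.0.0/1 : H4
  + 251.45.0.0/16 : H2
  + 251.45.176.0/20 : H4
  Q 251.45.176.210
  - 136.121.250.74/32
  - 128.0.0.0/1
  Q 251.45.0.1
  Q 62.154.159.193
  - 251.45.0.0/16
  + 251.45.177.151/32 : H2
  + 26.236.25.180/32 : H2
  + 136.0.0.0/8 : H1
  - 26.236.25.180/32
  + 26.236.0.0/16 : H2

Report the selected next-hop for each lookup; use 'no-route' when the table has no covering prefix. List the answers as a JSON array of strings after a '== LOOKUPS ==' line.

Trace:
  add 26.236.25.0/24 -> H2 at depth 24
  add 251.45.176.0/20 -> H5 at depth 20
  add 0.0.0.0/0 -> H5 at depth 0
  add 136.121.250.74/32 -> H6 at depth 32
  add 0.0.0.0/0 -> H5 at depth 0
  add 128.0.0.0/1 -> H4 at depth 1
  add 251.45.0.0/16 -> H2 at depth 16
  add 251.45.176.0/20 -> H4 at depth 20
  Q 251.45.176.210: descend 11111011001011011011 ; hops seen [H5,H4,H2,H4] ; pick H4
  del 136.121.250.74/32 (clear depth 32)
  del 128.0.0.0/1 (clear depth 1)
  Q 251.45.0.1: descend 1111101100101101 ; hops seen [H5,H2] ; pick H2
  Q 62.154.159.193: descend 00 ; hops seen [H5] ; pick H5
  del 251.45.0.0/16 (clear depth 16)
  add 251.45.177.151/32 -> H2 at depth 32
  add 26.236.25.180/32 -> H2 at depth 32
  add 136.0.0.0/8 -> H1 at depth 8
  del 26.236.25.180/32 (clear depth 32)
  add 26.236.0.0/16 -> H2 at depth 16

== LOOKUPS ==
["H4","H2","H5"]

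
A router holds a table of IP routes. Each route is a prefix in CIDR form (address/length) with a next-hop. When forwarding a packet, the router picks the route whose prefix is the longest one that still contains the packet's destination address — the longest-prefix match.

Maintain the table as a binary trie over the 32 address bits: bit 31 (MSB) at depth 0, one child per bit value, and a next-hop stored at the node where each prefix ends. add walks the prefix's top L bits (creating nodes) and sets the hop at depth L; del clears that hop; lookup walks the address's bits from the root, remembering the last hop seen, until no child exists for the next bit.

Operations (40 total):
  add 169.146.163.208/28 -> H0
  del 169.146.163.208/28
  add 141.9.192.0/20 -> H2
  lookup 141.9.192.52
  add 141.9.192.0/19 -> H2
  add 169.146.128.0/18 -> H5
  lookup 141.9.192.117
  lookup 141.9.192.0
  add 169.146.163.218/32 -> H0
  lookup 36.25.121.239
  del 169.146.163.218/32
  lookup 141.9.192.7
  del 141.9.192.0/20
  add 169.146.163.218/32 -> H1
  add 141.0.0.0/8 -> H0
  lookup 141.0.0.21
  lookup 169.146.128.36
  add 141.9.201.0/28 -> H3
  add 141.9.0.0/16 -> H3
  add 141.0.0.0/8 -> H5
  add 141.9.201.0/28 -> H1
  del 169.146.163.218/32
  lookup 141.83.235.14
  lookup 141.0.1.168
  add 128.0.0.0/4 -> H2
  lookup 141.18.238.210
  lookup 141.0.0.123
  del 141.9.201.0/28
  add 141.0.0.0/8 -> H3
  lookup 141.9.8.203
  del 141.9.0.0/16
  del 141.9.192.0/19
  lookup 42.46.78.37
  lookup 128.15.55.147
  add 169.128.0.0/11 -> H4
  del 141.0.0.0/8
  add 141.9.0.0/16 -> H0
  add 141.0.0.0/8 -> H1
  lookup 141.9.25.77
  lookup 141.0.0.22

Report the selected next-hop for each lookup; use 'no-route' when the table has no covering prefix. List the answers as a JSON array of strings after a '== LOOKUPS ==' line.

Apply in order:
  + 169.146.163.208/28 (H0) depth=28
  del 169.146.163.208/28 (clear depth 28)
  + 141.9.192.0/20 (H2) depth=20
  lookup 141.9.192.52: bits 10001101000010011100 walk d0:-→d1:-→d2:-→d3:-→d4:-→d5:-→d6:-→d7:-→d8:-→d9:-→d10:-→d11:-→d12:-→d13:-→d14:-→d15:-→d16:-→d17:-→d18:-→d19:-→d20:H2 -> H2
  + 141.9.192.0/19 (H2) depth=19
  + 169.146.128.0/18 (H5) depth=18
  lookup 141.9.192.117: bits 10001101000010011100 walk d0:-→d1:-→d2:-→d3:-→d4:-→d5:-→d6:-→d7:-→d8:-→d9:-→d10:-→d11:-→d12:-→d13:-→d14:-→d15:-→d16:-→d17:-→d18:-→d19:H2→d20:H2 -> H2
  lookup 141.9.192.0: bits 10001101000010011100 walk d0:-→d1:-→d2:-→d3:-→d4:-→d5:-→d6:-→d7:-→d8:-→d9:-→d10:-→d11:-→d12:-→d13:-→d14:-→d15:-→d16:-→d17:-→d18:-→d19:H2→d20:H2 -> H2
  + 169.146.163.218/32 (H0) depth=32
  lookup 36.25.121.239: bits ε walk d0:- -> no-route
  del 169.146.163.218/32 (clear depth 32)
  lookup 141.9.192.7: bits 10001101000010011100 walk d0:-→d1:-→d2:-→d3:-→d4:-→d5:-→d6:-→d7:-→d8:-→d9:-→d10:-→d11:-→d12:-→d13:-→d14:-→d15:-→d16:-→d17:-→d18:-→d19:H2→d20:H2 -> H2
  del 141.9.192.0/20 (clear depth 20)
  + 169.146.163.218/32 (H1) depth=32
  + 141.0.0.0/8 (H0) depth=8
  lookup 141.0.0.21: bits 100011010000 walk d0:-→d1:-→d2:-→d3:-→d4:-→d5:-→d6:-→d7:-→d8:H0→d9:-→d10:-→d11:-→d12:- -> H0
  lookup 169.146.128.36: bits 101010011001001010 walk d0:-→d1:-→d2:-→d3:-→d4:-→d5:-→d6:-→d7:-→d8:-→d9:-→d10:-→d11:-→d12:-→d13:-→d14:-→d15:-→d16:-→d17:-→d18:H5 -> H5
  + 141.9.201.0/28 (H3) depth=28
  + 141.9.0.0/16 (H3) depth=16
  + 141.0.0.0/8 (H5) depth=8
  + 141.9.201.0/28 (H1) depth=28
  del 169.146.163.218/32 (clear depth 32)
  lookup 141.83.235.14: bits 100011010 walk d0:-→d1:-→d2:-→d3:-→d4:-→d5:-→d6:-→d7:-→d8:H5→d9:- -> H5
  lookup 141.0.1.168: bits 100011010000 walk d0:-→d1:-→d2:-→d3:-→d4:-→d5:-→d6:-→d7:-→d8:H5→d9:-→d10:-→d11:-→d12:- -> H5
  + 128.0.0.0/4 (H2) depth=4
  lookup 141.18.238.210: bits 10001101000 walk d0:-→d1:-→d2:-→d3:-→d4:H2→d5:-→d6:-→d7:-→d8:H5→d9:-→d10:-→d11:- -> H5
  lookup 141.0.0.123: bits 100011010000 walk d0:-→d1:-→d2:-→d3:-→d4:H2→d5:-→d6:-→d7:-→d8:H5→d9:-→d10:-→d11:-→d12:- -> H5
  del 141.9.201.0/28 (clear depth 28)
  + 141.0.0.0/8 (H3) depth=8
  lookup 141.9.8.203: bits 1000110100001001 walk d0:-→d1:-→d2:-→d3:-→d4:H2→d5:-→d6:-→d7:-→d8:H3→d9:-→d10:-→d11:-→d12:-→d13:-→d14:-→d15:-→d16:H3 -> H3
  del 141.9.0.0/16 (clear depth 16)
  del 141.9.192.0/19 (clear depth 19)
  lookup 42.46.78.37: bits ε walk d0:- -> no-route
  lookup 128.15.55.147: bits 1000 walk d0:-→d1:-→d2:-→d3:-→d4:H2 -> H2
  + 169.128.0.0/11 (H4) depth=11
  del 141.0.0.0/8 (clear depth 8)
  + 141.9.0.0/16 (H0) depth=16
  + 141.0.0.0/8 (H1) depth=8
  lookup 141.9.25.77: bits 1000110100001001 walk d0:-→d1:-→d2:-→d3:-→d4:H2→d5:-→d6:-→d7:-→d8:H1→d9:-→d10:-→d11:-→d12:-→d13:-→d14:-→d15:-→d16:H0 -> H0
  lookup 141.0.0.22: bits 100011010000 walk d0:-→d1:-→d2:-→d3:-→d4:H2→d5:-→d6:-→d7:-→d8:H1→d9:-→d10:-→d11:-→d12:- -> H1

== LOOKUPS ==
["H2","H2","H2","no-route","H2","H0","H5","H5","H5","H5","H5","H3","no-route","H2","H0","H1"]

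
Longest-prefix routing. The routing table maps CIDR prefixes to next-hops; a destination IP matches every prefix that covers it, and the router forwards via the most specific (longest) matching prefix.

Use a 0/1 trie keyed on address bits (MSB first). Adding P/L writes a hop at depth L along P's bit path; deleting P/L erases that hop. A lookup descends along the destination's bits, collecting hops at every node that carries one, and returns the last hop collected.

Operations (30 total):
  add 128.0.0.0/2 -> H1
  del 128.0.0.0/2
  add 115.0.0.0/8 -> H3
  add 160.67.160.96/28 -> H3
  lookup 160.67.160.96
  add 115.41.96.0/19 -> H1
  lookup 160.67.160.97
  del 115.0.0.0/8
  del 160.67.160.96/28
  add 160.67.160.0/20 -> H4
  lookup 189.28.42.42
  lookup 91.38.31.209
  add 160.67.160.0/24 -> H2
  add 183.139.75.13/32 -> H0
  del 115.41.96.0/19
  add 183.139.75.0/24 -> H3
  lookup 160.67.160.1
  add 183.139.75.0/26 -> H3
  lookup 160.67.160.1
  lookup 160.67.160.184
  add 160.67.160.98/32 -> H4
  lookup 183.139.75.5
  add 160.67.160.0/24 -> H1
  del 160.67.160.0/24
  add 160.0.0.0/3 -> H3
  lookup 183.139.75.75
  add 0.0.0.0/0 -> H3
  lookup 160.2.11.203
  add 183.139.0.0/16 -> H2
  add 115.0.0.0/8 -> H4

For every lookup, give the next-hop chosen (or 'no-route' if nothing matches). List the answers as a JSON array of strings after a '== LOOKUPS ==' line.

Process each operation:
  add 128.0.0.0/2 -> H1 at depth 2
  del 128.0.0.0/2 (clear depth 2)
  add 115.0.0.0/8 -> H3 at depth 8
  add 160.67.160.96/28 -> H3 at depth 28
  ? 160.67.160.96  path d0:-→d1:-→d2:-→d3:-→d4:-→d5:-→d6:-→d7:-→d8:-→d9:-→d10:-→d11:-→d12:-→d13:-→d14:-→d15:-→d16:-→d17:-→d18:-→d19:-→d20:-→d21:-→d22:-→d23:-→d24:-→d25:-→d26:-→d27:-→d28:H3  best=H3
  add 115.41.96.0/19 -> H1 at depth 19
  ? 160.67.160.97  path d0:-→d1:-→d2:-→d3:-→d4:-→d5:-→d6:-→d7:-→d8:-→d9:-→d10:-→d11:-→d12:-→d13:-→d14:-→d15:-→d16:-→d17:-→d18:-→d19:-→d20:-→d21:-→d22:-→d23:-→d24:-→d25:-→d26:-→d27:-→d28:H3  best=H3
  del 115.0.0.0/8 (clear depth 8)
  del 160.67.160.96/28 (clear depth 28)
  add 160.67.160.0/20 -> H4 at depth 20
  ? 189.28.42.42  path d0:-→d1:-→d2:-→d3:-  best=no-route
  ? 91.38.31.209  path d0:-→d1:-→d2:-  best=no-route
  add 160.67.160.0/24 -> H2 at depth 24
  add 183.139.75.13/32 -> H0 at depth 32
  del 115.41.96.0/19 (clear depth 19)
  add 183.139.75.0/24 -> H3 at depth 24
  ? 160.67.160.1  path d0:-→d1:-→d2:-→d3:-→d4:-→d5:-→d6:-→d7:-→d8:-→d9:-→d10:-→d11:-→d12:-→d13:-→d14:-→d15:-→d16:-→d17:-→d18:-→d19:-→d20:H4→d21:-→d22:-→d23:-→d24:H2→d25:-  best=H2
  add 183.139.75.0/26 -> H3 at depth 26
  ? 160.67.160.1  path d0:-→d1:-→d2:-→d3:-→d4:-→d5:-→d6:-→d7:-→d8:-→d9:-→d10:-→d11:-→d12:-→d13:-→d14:-→d15:-→d16:-→d17:-→d18:-→d19:-→d20:H4→d21:-→d22:-→d23:-→d24:H2→d25:-  best=H2
  ? 160.67.160.184  path d0:-→d1:-→d2:-→d3:-→d4:-→d5:-→d6:-→d7:-→d8:-→d9:-→d10:-→d11:-→d12:-→d13:-→d14:-→d15:-→d16:-→d17:-→d18:-→d19:-→d20:H4→d21:-→d22:-→d23:-→d24:H2  best=H2
  add 160.67.160.98/32 -> H4 at depth 32
  ? 183.139.75.5  path d0:-→d1:-→d2:-→d3:-→d4:-→d5:-→d6:-→d7:-→d8:-→d9:-→d10:-→d11:-→d12:-→d13:-→d14:-→d15:-→d16:-→d17:-→d18:-→d19:-→d20:-→d21:-→d22:-→d23:-→d24:H3→d25:-→d26:H3→d27:-→d28:-  best=H3
  add 160.67.160.0/24 -> H1 at depth 24
  del 160.67.160.0/24 (clear depth 24)
  add 160.0.0.0/3 -> H3 at depth 3
  ? 183.139.75.75  path d0:-→d1:-→d2:-→d3:H3→d4:-→d5:-→d6:-→d7:-→d8:-→d9:-→d10:-→d11:-→d12:-→d13:-→d14:-→d15:-→d16:-→d17:-→d18:-→d19:-→d20:-→d21:-→d22:-→d23:-→d24:H3→d25:-  best=H3
  add 0.0.0.0/0 -> H3 at depth 0
  ? 160.2.11.203  path d0:H3→d1:-→d2:-→d3:H3→d4:-→d5:-→d6:-→d7:-→d8:-→d9:-  best=H3
  add 183.139.0.0/16 -> H2 at depth 16
  add 115.0.0.0/8 -> H4 at depth 8

== LOOKUPS ==
["H3","H3","no-route","no-route","H2","H2","H2","H3","H3","H3"]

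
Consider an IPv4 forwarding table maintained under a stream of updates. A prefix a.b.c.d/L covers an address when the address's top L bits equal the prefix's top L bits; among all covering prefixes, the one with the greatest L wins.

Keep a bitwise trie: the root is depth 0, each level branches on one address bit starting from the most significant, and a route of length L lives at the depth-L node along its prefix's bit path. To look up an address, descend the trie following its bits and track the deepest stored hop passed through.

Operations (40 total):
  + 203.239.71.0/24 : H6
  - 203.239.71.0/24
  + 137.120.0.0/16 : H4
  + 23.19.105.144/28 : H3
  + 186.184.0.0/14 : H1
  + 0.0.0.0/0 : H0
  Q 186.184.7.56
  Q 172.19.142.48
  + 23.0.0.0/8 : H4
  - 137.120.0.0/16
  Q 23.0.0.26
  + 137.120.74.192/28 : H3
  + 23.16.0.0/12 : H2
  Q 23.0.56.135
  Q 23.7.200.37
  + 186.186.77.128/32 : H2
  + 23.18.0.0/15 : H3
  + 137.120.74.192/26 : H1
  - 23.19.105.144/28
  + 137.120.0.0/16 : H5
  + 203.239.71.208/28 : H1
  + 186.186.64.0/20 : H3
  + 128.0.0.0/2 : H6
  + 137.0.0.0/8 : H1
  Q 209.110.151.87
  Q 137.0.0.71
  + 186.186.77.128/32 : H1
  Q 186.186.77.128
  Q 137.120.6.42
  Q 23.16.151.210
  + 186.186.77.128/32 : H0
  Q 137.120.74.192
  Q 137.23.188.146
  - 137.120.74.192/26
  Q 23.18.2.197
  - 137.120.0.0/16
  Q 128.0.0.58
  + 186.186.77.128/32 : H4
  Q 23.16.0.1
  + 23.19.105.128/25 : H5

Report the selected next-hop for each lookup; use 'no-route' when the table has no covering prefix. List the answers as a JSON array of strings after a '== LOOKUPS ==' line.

Process each operation:
  + 203.239.71.0/24 (H6) depth=24
  del 203.239.71.0/24 (clear depth 24)
  + 137.120.0.0/16 (H4) depth=16
  + 23.19.105.144/28 (H3) depth=28
  + 186.184.0.0/14 (H1) depth=14
  + 0.0.0.0/0 (H0) depth=0
  lookup 186.184.7.56: bits 10111010101110 walk d0:H0→d1:-→d2:-→d3:-→d4:-→d5:-→d6:-→d7:-→d8:-→d9:-→d10:-→d11:-→d12:-→d13:-→d14:H1 -> H1
  lookup 172.19.142.48: bits 101 walk d0:H0→d1:-→d2:-→d3:- -> H0
  + 23.0.0.0/8 (H4) depth=8
  del 137.120.0.0/16 (clear depth 16)
  lookup 23.0.0.26: bits 00010111000 walk d0:H0→d1:-→d2:-→d3:-→d4:-→d5:-→d6:-→d7:-→d8:H4→d9:-→d10:-→d11:- -> H4
  + 137.120.74.192/28 (H3) depth=28
  + 23.16.0.0/12 (H2) depth=12
  lookup 23.0.56.135: bits 00010111000 walk d0:H0→d1:-→d2:-→d3:-→d4:-→d5:-→d6:-→d7:-→d8:H4→d9:-→d10:-→d11:- -> H4
  lookup 23.7.200.37: bits 00010111000 walk d0:H0→d1:-→d2:-→d3:-→d4:-→d5:-→d6:-→d7:-→d8:H4→d9:-→d10:-→d11:- -> H4
  + 186.186.77.128/32 (H2) depth=32
  + 23.18.0.0/15 (H3) depth=15
  + 137.120.74.192/26 (H1) depth=26
  del 23.19.105.144/28 (clear depth 28)
  + 137.120.0.0/16 (H5) depth=16
  + 203.239.71.208/28 (H1) depth=28
  + 186.186.64.0/20 (H3) depth=20
  + 128.0.0.0/2 (H6) depth=2
  + 137.0.0.0/8 (H1) depth=8
  lookup 209.110.151.87: bits 110 walk d0:H0→d1:-→d2:-→d3:- -> H0
  lookup 137.0.0.71: bits 100010010 walk d0:H0→d1:-→d2:H6→d3:-→d4:-→d5:-→d6:-→d7:-→d8:H1→d9:- -> H1
  + 186.186.77.128/32 (H1) depth=32
  lookup 186.186.77.128: bits 10111010101110100100110110000000 walk d0:H0→d1:-→d2:H6→d3:-→d4:-→d5:-→d6:-→d7:-→d8:-→d9:-→d10:-→d11:-→d12:-→d13:-→d14:H1→d15:-→d16:-→d17:-→d18:-→d19:-→d20:H3→d21:-→d22:-→d23:-→d24:-→d25:-→d26:-→d27:-→d28:-→d29:-→d30:-→d31:-→d32:H1 -> H1
  lookup 137.120.6.42: bits 10001001011110000 walk d0:H0→d1:-→d2:H6→d3:-→d4:-→d5:-→d6:-→d7:-→d8:H1→d9:-→d10:-→d11:-→d12:-→d13:-→d14:-→d15:-→d16:H5→d17:- -> H5
  lookup 23.16.151.210: bits 00010111000100 walk d0:H0→d1:-→d2:-→d3:-→d4:-→d5:-→d6:-→d7:-→d8:H4→d9:-→d10:-→d11:-→d12:H2→d13:-→d14:- -> H2
  + 186.186.77.128/32 (H0) depth=32
  lookup 137.120.74.192: bits 1000100101111000010010101100 walk d0:H0→d1:-→d2:H6→d3:-→d4:-→d5:-→d6:-→d7:-→d8:H1→d9:-→d10:-→d11:-→d12:-→d13:-→d14:-→d15:-→d16:H5→d17:-→d18:-→d19:-→d20:-→d21:-→d22:-→d23:-→d24:-→d25:-→d26:H1→d27:-→d28:H3 -> H3
  lookup 137.23.188.146: bits 100010010 walk d0:H0→d1:-→d2:H6→d3:-→d4:-→d5:-→d6:-→d7:-→d8:H1→d9:- -> H1
  del 137.120.74.192/26 (clear depth 26)
  lookup 23.18.2.197: bits 000101110001001 walk d0:H0→d1:-→d2:-→d3:-→d4:-→d5:-→d6:-→d7:-→d8:H4→d9:-→d10:-→d11:-→d12:H2→d13:-→d14:-→d15:H3 -> H3
  del 137.120.0.0/16 (clear depth 16)
  lookup 128.0.0.58: bits 1000 walk d0:H0→d1:-→d2:H6→d3:-→d4:- -> H6
  + 186.186.77.128/32 (H4) depth=32
  lookup 23.16.0.1: bits 00010111000100 walk d0:H0→d1:-→d2:-→d3:-→d4:-→d5:-→d6:-→d7:-→d8:H4→d9:-→d10:-→d11:-→d12:H2→d13:-→d14:- -> H2
  + 23.19.105.128/25 (H5) depth=25

== LOOKUPS ==
["H1","H0","H4","H4","H4","H0","H1","H1","H5","H2","H3","H1","H3","H6","H2"]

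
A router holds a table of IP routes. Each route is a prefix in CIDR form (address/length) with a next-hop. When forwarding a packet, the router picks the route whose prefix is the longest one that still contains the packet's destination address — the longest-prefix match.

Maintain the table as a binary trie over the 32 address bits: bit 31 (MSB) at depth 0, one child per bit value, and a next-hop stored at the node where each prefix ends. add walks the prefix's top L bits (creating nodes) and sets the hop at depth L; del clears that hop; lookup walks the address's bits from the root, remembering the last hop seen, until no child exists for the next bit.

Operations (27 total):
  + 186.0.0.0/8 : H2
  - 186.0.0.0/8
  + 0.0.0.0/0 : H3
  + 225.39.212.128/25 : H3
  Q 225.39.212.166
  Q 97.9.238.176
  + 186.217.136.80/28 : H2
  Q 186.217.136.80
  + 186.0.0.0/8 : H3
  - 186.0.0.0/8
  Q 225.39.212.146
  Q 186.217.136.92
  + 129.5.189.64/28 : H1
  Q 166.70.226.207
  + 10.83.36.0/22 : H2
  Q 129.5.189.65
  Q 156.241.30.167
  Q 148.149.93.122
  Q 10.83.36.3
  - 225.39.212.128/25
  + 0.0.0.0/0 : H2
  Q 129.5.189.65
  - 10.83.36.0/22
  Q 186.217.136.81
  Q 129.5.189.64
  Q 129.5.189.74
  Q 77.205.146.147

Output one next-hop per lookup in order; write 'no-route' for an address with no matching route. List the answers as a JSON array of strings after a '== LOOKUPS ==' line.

Trace:
  add 186.0.0.0/8 -> H2 at depth 8
  del 186.0.0.0/8 (clear depth 8)
  add 0.0.0.0/0 -> H3 at depth 0
  add 225.39.212.128/25 -> H3 at depth 25
  lookup 225.39.212.166: bits 1110000100100111110101001 walk d0:H3→d1:-→d2:-→d3:-→d4:-→d5:-→d6:-→d7:-→d8:-→d9:-→d10:-→d11:-→d12:-→d13:-→d14:-→d15:-→d16:-→d17:-→d18:-→d19:-→d20:-→d21:-→d22:-→d23:-→d24:-→d25:H3 -> H3
  lookup 97.9.238.176: bits ε walk d0:H3 -> H3
  add 186.217.136.80/28 -> H2 at depth 28
  lookup 186.217.136.80: bits 1011101011011001100010000101 walk d0:H3→d1:-→d2:-→d3:-→d4:-→d5:-→d6:-→d7:-→d8:-→d9:-→d10:-→d11:-→d12:-→d13:-→d14:-→d15:-→d16:-→d17:-→d18:-→d19:-→d20:-→d21:-→d22:-→d23:-→d24:-→d25:-→d26:-→d27:-→d28:H2 -> H2
  add 186.0.0.0/8 -> H3 at depth 8
  del 186.0.0.0/8 (clear depth 8)
  lookup 225.39.212.146: bits 1110000100100111110101001 walk d0:H3→d1:-→d2:-→d3:-→d4:-→d5:-→d6:-→d7:-→d8:-→d9:-→d10:-→d11:-→d12:-→d13:-→d14:-→d15:-→d16:-→d17:-→d18:-→d19:-→d20:-→d21:-→d22:-→d23:-→d24:-→d25:H3 -> H3
  lookup 186.217.136.92: bits 1011101011011001100010000101 walk d0:H3→d1:-→d2:-→d3:-→d4:-→d5:-→d6:-→d7:-→d8:-→d9:-→d10:-→d11:-→d12:-→d13:-→d14:-→d15:-→d16:-→d17:-→d18:-→d19:-→d20:-→d21:-→d22:-→d23:-→d24:-→d25:-→d26:-→d27:-→d28:H2 -> H2
  add 129.5.189.64/28 -> H1 at depth 28
  lookup 166.70.226.207: bits 101 walk d0:H3→d1:-→d2:-→d3:- -> H3
  add 10.83.36.0/22 -> H2 at depth 22
  lookup 129.5.189.65: bits 1000000100000101101111010100 walk d0:H3→d1:-→d2:-→d3:-→d4:-→d5:-→d6:-→d7:-→d8:-→d9:-→d10:-→d11:-→d12:-→d13:-→d14:-→d15:-→d16:-→d17:-→d18:-→d19:-→d20:-→d21:-→d22:-→d23:-→d24:-→d25:-→d26:-→d27:-→d28:H1 -> H1
  lookup 156.241.30.167: bits 100 walk d0:H3→d1:-→d2:-→d3:- -> H3
  lookup 148.149.93.122: bits 100 walk d0:H3→d1:-→d2:-→d3:- -> H3
  lookup 10.83.36.3: bits 0000101001010011001001 walk d0:H3→d1:-→d2:-→d3:-→d4:-→d5:-→d6:-→d7:-→d8:-→d9:-→d10:-→d11:-→d12:-→d13:-→d14:-→d15:-→d16:-→d17:-→d18:-→d19:-→d20:-→d21:-→d22:H2 -> H2
  del 225.39.212.128/25 (clear depth 25)
  add 0.0.0.0/0 -> H2 at depth 0
  lookup 129.5.189.65: bits 1000000100000101101111010100 walk d0:H2→d1:-→d2:-→d3:-→d4:-→d5:-→d6:-→d7:-→d8:-→d9:-→d10:-→d11:-→d12:-→d13:-→d14:-→d15:-→d16:-→d17:-→d18:-→d19:-→d20:-→d21:-→d22:-→d23:-→d24:-→d25:-→d26:-→d27:-→d28:H1 -> H1
  del 10.83.36.0/22 (clear depth 22)
  lookup 186.217.136.81: bits 1011101011011001100010000101 walk d0:H2→d1:-→d2:-→d3:-→d4:-→d5:-→d6:-→d7:-→d8:-→d9:-→d10:-→d11:-→d12:-→d13:-→d14:-→d15:-→d16:-→d17:-→d18:-→d19:-→d20:-→d21:-→d22:-→d23:-→d24:-→d25:-→d26:-→d27:-→d28:H2 -> H2
  lookup 129.5.189.64: bits 1000000100000101101111010100 walk d0:H2→d1:-→d2:-→d3:-→d4:-→d5:-→d6:-→d7:-→d8:-→d9:-→d10:-→d11:-→d12:-→d13:-→d14:-→d15:-→d16:-→d17:-→d18:-→d19:-→d20:-→d21:-→d22:-→d23:-→d24:-→d25:-→d26:-→d27:-→d28:H1 -> H1
  lookup 129.5.189.74: bits 1000000100000101101111010100 walk d0:H2→d1:-→d2:-→d3:-→d4:-→d5:-→d6:-→d7:-→d8:-→d9:-→d10:-→d11:-→d12:-→d13:-→d14:-→d15:-→d16:-→d17:-→d18:-→d19:-→d20:-→d21:-→d22:-→d23:-→d24:-→d25:-→d26:-→d27:-→d28:H1 -> H1
  lookup 77.205.146.147: bits 0 walk d0:H2→d1:- -> H2

== LOOKUPS ==
["H3","H3","H2","H3","H2","H3","H1","H3","H3","H2","H1","H2","H1","H1","H2"]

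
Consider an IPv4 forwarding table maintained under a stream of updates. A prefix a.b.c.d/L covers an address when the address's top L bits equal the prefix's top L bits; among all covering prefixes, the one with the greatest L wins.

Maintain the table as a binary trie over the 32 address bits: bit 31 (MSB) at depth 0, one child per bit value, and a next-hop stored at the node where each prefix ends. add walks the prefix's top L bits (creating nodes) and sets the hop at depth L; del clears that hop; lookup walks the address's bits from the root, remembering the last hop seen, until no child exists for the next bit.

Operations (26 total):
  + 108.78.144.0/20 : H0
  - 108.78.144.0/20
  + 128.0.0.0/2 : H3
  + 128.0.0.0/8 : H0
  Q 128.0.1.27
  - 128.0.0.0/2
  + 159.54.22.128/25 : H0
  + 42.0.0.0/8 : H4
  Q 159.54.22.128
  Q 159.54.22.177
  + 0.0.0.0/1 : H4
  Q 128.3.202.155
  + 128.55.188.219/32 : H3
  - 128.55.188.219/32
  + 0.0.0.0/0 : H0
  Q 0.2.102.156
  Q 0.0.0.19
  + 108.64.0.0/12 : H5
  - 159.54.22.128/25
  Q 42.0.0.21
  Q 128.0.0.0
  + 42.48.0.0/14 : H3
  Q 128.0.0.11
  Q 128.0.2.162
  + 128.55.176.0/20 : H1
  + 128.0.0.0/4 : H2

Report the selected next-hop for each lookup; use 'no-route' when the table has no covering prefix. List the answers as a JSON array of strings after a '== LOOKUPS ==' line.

Apply in order:
  + 108.78.144.0/20 (H0) depth=20
  - 108.78.144.0/20 clear@20
  + 128.0.0.0/2 (H3) depth=2
  + 128.0.0.0/8 (H0) depth=8
  lookup 128.0.1.27: bits 10000000 walk d0:-→d1:-→d2:H3→d3:-→d4:-→d5:-→d6:-→d7:-→d8:H0 -> H0
  - 128.0.0.0/2 clear@2
  + 159.54.22.128/25 (H0) depth=25
  + 42.0.0.0/8 (H4) depth=8
  lookup 159.54.22.128: bits 1001111100110110000101101 walk d0:-→d1:-→d2:-→d3:-→d4:-→d5:-→d6:-→d7:-→d8:-→d9:-→d10:-→d11:-→d12:-→d13:-→d14:-→d15:-→d16:-→d17:-→d18:-→d19:-→d20:-→d21:-→d22:-→d23:-→d24:-→d25:H0 -> H0
  lookup 159.54.22.177: bits 1001111100110110000101101 walk d0:-→d1:-→d2:-→d3:-→d4:-→d5:-→d6:-→d7:-→d8:-→d9:-→d10:-→d11:-→d12:-→d13:-→d14:-→d15:-→d16:-→d17:-→d18:-→d19:-→d20:-→d21:-→d22:-→d23:-→d24:-→d25:H0 -> H0
  + 0.0.0.0/1 (H4) depth=1
  lookup 128.3.202.155: bits 10000000 walk d0:-→d1:-→d2:-→d3:-→d4:-→d5:-→d6:-→d7:-→d8:H0 -> H0
  + 128.55.188.219/32 (H3) depth=32
  - 128.55.188.219/32 clear@32
  + 0.0.0.0/0 (H0) depth=0
  lookup 0.2.102.156: bits 00 walk d0:H0→d1:H4→d2:- -> H4
  lookup 0.0.0.19: bits 00 walk d0:H0→d1:H4→d2:- -> H4
  + 108.64.0.0/12 (H5) depth=12
  - 159.54.22.128/25 clear@25
  lookup 42.0.0.21: bits 00101010 walk d0:H0→d1:H4→d2:-→d3:-→d4:-→d5:-→d6:-→d7:-→d8:H4 -> H4
  lookup 128.0.0.0: bits 1000000000 walk d0:H0→d1:-→d2:-→d3:-→d4:-→d5:-→d6:-→d7:-→d8:H0→d9:-→d10:- -> H0
  + 42.48.0.0/14 (H3) depth=14
  lookup 128.0.0.11: bits 1000000000 walk d0:H0→d1:-→d2:-→d3:-→d4:-→d5:-→d6:-→d7:-→d8:H0→d9:-→d10:- -> H0
  lookup 128.0.2.162: bits 1000000000 walk d0:H0→d1:-→d2:-→d3:-→d4:-→d5:-→d6:-→d7:-→d8:H0→d9:-→d10:- -> H0
  + 128.55.176.0/20 (H1) depth=20
  + 128.0.0.0/4 (H2) depth=4

== LOOKUPS ==
["H0","H0","H0","H0","H4","H4","H4","H0","H0","H0"]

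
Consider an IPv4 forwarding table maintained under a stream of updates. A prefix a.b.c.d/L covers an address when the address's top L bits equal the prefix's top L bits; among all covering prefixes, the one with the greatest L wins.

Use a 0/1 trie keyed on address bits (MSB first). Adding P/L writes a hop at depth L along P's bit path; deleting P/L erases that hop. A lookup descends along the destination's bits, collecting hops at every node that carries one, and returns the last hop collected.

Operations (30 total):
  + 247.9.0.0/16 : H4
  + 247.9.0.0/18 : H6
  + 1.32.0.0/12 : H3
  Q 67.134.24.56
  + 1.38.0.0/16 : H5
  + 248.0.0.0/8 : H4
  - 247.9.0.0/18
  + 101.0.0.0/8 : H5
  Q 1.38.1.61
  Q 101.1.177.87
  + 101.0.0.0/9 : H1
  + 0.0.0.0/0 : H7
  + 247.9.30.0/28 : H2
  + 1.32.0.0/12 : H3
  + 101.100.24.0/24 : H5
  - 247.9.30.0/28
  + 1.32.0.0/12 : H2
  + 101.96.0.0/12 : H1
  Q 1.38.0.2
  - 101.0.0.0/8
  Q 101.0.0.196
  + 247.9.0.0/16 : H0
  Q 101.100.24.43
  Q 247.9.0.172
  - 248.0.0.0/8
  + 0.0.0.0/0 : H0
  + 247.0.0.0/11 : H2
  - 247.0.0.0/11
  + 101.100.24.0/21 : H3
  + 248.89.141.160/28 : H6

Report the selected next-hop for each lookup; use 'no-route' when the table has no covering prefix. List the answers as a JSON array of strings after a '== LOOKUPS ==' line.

Trace:
  + 247.9.0.0/16 (H4) depth=16
  + 247.9.0.0/18 (H6) depth=18
  + 1.32.0.0/12 (H3) depth=12
  Q 67.134.24.56: descend 0 ; hops seen [∅] ; pick no-route
  + 1.38.0.0/16 (H5) depth=16
  + 248.0.0.0/8 (H4) depth=8
  del 247.9.0.0/18 (clear depth 18)
  + 101.0.0.0/8 (H5) depth=8
  Q 1.38.1.61: descend 0000000100100110 ; hops seen [H3,H5] ; pick H5
  Q 101.1.177.87: descend 01100101 ; hops seen [H5] ; pick H5
  + 101.0.0.0/9 (H1) depth=9
  + 0.0.0.0/0 (H7) depth=0
  + 247.9.30.0/28 (H2) depth=28
  + 1.32.0.0/12 (H3) depth=12
  + 101.100.24.0/24 (H5) depth=24
  del 247.9.30.0/28 (clear depth 28)
  + 1.32.0.0/12 (H2) depth=12
  + 101.96.0.0/12 (H1) depth=12
  Q 1.38.0.2: descend 0000000100100110 ; hops seen [H7,H2,H5] ; pick H5
  del 101.0.0.0/8 (clear depth 8)
  Q 101.0.0.196: descend 011001010 ; hops seen [H7,H1] ; pick H1
  + 247.9.0.0/16 (H0) depth=16
  Q 101.100.24.43: descend 011001010110010000011000 ; hops seen [H7,H1,H1,H5] ; pick H5
  Q 247.9.0.172: descend 1111011100001001000 ; hops seen [H7,H0] ; pick H0
  del 248.0.0.0/8 (clear depth 8)
  + 0.0.0.0/0 (H0) depth=0
  + 247.0.0.0/11 (H2) depth=11
  del 247.0.0.0/11 (clear depth 11)
  + 101.100.24.0/21 (H3) depth=21
  + 248.89.141.160/28 (H6) depth=28

== LOOKUPS ==
["no-route","H5","H5","H5","H1","H5","H0"]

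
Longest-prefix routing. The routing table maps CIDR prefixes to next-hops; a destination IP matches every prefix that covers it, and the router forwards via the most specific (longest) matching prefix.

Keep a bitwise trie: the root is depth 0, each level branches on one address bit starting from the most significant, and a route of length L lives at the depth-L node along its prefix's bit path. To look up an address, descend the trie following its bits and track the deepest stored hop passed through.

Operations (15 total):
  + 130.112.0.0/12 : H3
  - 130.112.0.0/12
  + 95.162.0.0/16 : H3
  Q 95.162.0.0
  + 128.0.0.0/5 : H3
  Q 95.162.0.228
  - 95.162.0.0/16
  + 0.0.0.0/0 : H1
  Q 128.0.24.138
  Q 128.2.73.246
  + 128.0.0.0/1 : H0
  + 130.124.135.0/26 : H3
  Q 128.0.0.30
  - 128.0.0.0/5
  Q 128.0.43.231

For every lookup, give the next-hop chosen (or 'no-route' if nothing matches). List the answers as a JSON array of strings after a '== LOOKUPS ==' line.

Trace:
  add 130.112.0.0/12 -> H3 at depth 12
  - 130.112.0.0/12 clear@12
  add 95.162.0.0/16 -> H3 at depth 16
  lookup 95.162.0.0: bits 0101111110100010 walk d0:-→d1:-→d2:-→d3:-→d4:-→d5:-→d6:-→d7:-→d8:-→d9:-→d10:-→d11:-→d12:-→d13:-→d14:-→d15:-→d16:H3 -> H3
  add 128.0.0.0/5 -> H3 at depth 5
  lookup 95.162.0.228: bits 0101111110100010 walk d0:-→d1:-→d2:-→d3:-→d4:-→d5:-→d6:-→d7:-→d8:-→d9:-→d10:-→d11:-→d12:-→d13:-→d14:-→d15:-→d16:H3 -> H3
  - 95.162.0.0/16 clear@16
  add 0.0.0.0/0 -> H1 at depth 0
  lookup 128.0.24.138: bits 100000 walk d0:H1→d1:-→d2:-→d3:-→d4:-→d5:H3→d6:- -> H3
  lookup 128.2.73.246: bits 100000 walk d0:H1→d1:-→d2:-→d3:-→d4:-→d5:H3→d6:- -> H3
  add 128.0.0.0/1 -> H0 at depth 1
  add 130.124.135.0/26 -> H3 at depth 26
  lookup 128.0.0.30: bits 100000 walk d0:H1→d1:H0→d2:-→d3:-→d4:-→d5:H3→d6:- -> H3
  - 128.0.0.0/5 clear@5
  lookup 128.0.43.231: bits 100000 walk d0:H1→d1:H0→d2:-→d3:-→d4:-→d5:-→d6:- -> H0

== LOOKUPS ==
["H3","H3","H3","H3","H3","H0"]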